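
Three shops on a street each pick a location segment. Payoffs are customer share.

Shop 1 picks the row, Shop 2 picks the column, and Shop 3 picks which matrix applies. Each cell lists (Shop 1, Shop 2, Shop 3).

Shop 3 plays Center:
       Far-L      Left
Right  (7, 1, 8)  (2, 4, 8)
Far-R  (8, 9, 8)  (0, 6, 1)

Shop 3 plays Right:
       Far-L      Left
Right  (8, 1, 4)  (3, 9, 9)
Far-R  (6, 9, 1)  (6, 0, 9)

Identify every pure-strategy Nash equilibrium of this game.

Shop 1 against (Far-L, Center): payoffs 7, 8 → best response Far-R.
Shop 1 against (Far-L, Right): payoffs 8, 6 → best response Right.
Shop 1 against (Left, Center): payoffs 2, 0 → best response Right.
Shop 1 against (Left, Right): payoffs 3, 6 → best response Far-R.
Shop 2 against (Right, Center): payoffs 1, 4 → best response Left.
Shop 2 against (Right, Right): payoffs 1, 9 → best response Left.
Shop 2 against (Far-R, Center): payoffs 9, 6 → best response Far-L.
Shop 2 against (Far-R, Right): payoffs 9, 0 → best response Far-L.
Shop 3 against (Right, Far-L): payoffs 8, 4 → best response Center.
Shop 3 against (Right, Left): payoffs 8, 9 → best response Right.
Shop 3 against (Far-R, Far-L): payoffs 8, 1 → best response Center.
Shop 3 against (Far-R, Left): payoffs 1, 9 → best response Right.
Mutual best responses: (Far-R, Far-L, Center).

(Far-R, Far-L, Center)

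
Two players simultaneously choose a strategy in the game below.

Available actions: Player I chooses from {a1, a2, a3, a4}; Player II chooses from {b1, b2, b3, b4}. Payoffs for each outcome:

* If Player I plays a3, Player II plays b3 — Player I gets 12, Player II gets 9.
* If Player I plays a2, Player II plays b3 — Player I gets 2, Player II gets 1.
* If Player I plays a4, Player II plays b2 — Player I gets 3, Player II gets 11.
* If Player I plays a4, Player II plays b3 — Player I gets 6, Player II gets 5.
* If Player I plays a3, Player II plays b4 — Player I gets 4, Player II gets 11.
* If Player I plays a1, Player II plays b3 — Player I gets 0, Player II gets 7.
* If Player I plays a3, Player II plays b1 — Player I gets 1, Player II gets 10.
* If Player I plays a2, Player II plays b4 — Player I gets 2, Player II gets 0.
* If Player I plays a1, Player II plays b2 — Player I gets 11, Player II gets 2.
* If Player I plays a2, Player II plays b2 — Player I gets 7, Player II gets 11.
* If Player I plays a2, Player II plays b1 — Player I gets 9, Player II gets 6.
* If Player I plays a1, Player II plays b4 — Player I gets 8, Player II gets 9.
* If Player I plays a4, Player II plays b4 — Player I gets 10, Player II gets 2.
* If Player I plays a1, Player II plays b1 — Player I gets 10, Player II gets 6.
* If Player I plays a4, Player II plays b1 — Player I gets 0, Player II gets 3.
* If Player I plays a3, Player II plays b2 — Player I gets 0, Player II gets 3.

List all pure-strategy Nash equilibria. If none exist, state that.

There is no pure-strategy Nash equilibrium.

For each strategy profile, look for a profitable unilateral deviation.
(a1, b1): Player II can switch to b3 (6 → 7). Not NE.
(a1, b2): Player II can switch to b1 (2 → 6). Not NE.
(a1, b3): Player I can switch to a2 (0 → 2). Not NE.
(a1, b4): Player I can switch to a4 (8 → 10). Not NE.
(a2, b1): Player I can switch to a1 (9 → 10). Not NE.
(a2, b2): Player I can switch to a1 (7 → 11). Not NE.
(a2, b3): Player I can switch to a3 (2 → 12). Not NE.
(a2, b4): Player I can switch to a1 (2 → 8). Not NE.
(a3, b1): Player I can switch to a1 (1 → 10). Not NE.
(a3, b2): Player I can switch to a1 (0 → 11). Not NE.
(a3, b3): Player II can switch to b1 (9 → 10). Not NE.
(a3, b4): Player I can switch to a1 (4 → 8). Not NE.
(The remaining 4 profiles each have a profitable deviation by the same check.)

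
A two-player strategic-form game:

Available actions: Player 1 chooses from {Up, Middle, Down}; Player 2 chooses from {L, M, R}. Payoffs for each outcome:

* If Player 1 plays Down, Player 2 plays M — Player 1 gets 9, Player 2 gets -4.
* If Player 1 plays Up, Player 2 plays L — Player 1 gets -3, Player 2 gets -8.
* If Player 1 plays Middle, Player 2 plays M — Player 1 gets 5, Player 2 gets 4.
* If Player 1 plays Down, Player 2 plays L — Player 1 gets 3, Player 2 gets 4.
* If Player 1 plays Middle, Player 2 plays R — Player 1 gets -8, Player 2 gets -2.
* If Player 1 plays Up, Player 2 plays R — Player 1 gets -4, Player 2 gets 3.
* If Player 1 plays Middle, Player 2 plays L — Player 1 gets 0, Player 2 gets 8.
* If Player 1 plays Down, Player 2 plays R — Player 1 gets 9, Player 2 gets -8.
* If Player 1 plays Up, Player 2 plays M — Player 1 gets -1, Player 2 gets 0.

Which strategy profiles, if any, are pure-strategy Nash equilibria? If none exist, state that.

(Up, L): Player 1 can switch to Middle (-3 → 0). Not NE.
(Up, M): Player 1 can switch to Middle (-1 → 5). Not NE.
(Up, R): Player 1 can switch to Down (-4 → 9). Not NE.
(Middle, L): Player 1 can switch to Down (0 → 3). Not NE.
(Middle, M): Player 1 can switch to Down (5 → 9). Not NE.
(Middle, R): Player 1 can switch to Up (-8 → -4). Not NE.
(Down, L): Player 1 gets 3, best alternative 0; Player 2 gets 4, best alternative -4. No profitable deviation — NE.
(Down, M): Player 2 can switch to L (-4 → 4). Not NE.
(Down, R): Player 2 can switch to L (-8 → 4). Not NE.

Pure NE: (Down, L)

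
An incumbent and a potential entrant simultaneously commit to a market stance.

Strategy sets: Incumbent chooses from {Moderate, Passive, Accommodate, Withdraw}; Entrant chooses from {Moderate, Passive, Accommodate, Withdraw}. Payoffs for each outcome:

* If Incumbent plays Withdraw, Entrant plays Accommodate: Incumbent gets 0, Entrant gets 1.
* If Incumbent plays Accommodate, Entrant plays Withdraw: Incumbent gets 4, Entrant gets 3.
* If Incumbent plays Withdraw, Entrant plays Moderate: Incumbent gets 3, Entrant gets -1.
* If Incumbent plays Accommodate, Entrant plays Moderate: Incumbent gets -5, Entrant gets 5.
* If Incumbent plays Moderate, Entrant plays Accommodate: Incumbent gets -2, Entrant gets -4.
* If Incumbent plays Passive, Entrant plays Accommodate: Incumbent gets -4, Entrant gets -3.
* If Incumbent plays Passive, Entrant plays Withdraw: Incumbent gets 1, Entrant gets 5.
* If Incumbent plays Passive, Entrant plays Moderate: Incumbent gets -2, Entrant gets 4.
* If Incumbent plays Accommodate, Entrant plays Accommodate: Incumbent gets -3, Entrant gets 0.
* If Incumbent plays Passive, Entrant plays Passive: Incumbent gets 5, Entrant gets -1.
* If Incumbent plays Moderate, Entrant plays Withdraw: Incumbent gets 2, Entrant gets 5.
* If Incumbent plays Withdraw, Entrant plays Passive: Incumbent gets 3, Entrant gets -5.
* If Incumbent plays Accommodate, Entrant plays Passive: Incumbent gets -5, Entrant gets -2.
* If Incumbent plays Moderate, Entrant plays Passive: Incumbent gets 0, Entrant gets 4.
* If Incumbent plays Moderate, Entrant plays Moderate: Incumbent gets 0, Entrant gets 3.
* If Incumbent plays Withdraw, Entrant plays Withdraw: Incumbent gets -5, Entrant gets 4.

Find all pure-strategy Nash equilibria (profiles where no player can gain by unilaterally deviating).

This game has no pure Nash equilibrium.

(Moderate, Moderate): Incumbent can switch to Withdraw (0 → 3). Not NE.
(Moderate, Passive): Incumbent can switch to Passive (0 → 5). Not NE.
(Moderate, Accommodate): Incumbent can switch to Withdraw (-2 → 0). Not NE.
(Moderate, Withdraw): Incumbent can switch to Accommodate (2 → 4). Not NE.
(Passive, Moderate): Incumbent can switch to Moderate (-2 → 0). Not NE.
(Passive, Passive): Entrant can switch to Moderate (-1 → 4). Not NE.
(Passive, Accommodate): Incumbent can switch to Moderate (-4 → -2). Not NE.
(Passive, Withdraw): Incumbent can switch to Moderate (1 → 2). Not NE.
(Accommodate, Moderate): Incumbent can switch to Moderate (-5 → 0). Not NE.
(Accommodate, Passive): Incumbent can switch to Moderate (-5 → 0). Not NE.
(The remaining 6 profiles each have a profitable deviation by the same check.)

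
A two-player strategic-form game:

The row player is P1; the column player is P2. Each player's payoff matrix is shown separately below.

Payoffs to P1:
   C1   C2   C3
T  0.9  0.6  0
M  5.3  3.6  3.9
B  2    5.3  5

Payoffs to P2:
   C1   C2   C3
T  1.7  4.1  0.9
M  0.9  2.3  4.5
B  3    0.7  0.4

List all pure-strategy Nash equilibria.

No pure-strategy Nash equilibrium.

For each player, find the best response to each opponent profile; mutual best responses are the pure NE.
P1 against C1: payoffs 0.9, 5.3, 2 → best response M.
P1 against C2: payoffs 0.6, 3.6, 5.3 → best response B.
P1 against C3: payoffs 0, 3.9, 5 → best response B.
P2 against T: payoffs 1.7, 4.1, 0.9 → best response C2.
P2 against M: payoffs 0.9, 2.3, 4.5 → best response C3.
P2 against B: payoffs 3, 0.7, 0.4 → best response C1.
No profile is a mutual best response for all players.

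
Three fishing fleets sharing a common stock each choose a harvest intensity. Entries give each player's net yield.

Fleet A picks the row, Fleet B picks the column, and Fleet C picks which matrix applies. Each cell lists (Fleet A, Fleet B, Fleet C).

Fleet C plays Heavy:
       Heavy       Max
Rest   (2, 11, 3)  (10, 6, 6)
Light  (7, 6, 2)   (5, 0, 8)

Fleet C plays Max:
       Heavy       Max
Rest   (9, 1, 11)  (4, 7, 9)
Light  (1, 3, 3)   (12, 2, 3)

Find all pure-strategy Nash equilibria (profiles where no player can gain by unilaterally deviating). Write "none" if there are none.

none

(Rest, Heavy, Heavy): Fleet A can switch to Light (2 → 7). Not NE.
(Rest, Heavy, Max): Fleet B can switch to Max (1 → 7). Not NE.
(Rest, Max, Heavy): Fleet B can switch to Heavy (6 → 11). Not NE.
(Rest, Max, Max): Fleet A can switch to Light (4 → 12). Not NE.
(Light, Heavy, Heavy): Fleet C can switch to Max (2 → 3). Not NE.
(Light, Heavy, Max): Fleet A can switch to Rest (1 → 9). Not NE.
(Light, Max, Heavy): Fleet A can switch to Rest (5 → 10). Not NE.
(Light, Max, Max): Fleet B can switch to Heavy (2 → 3). Not NE.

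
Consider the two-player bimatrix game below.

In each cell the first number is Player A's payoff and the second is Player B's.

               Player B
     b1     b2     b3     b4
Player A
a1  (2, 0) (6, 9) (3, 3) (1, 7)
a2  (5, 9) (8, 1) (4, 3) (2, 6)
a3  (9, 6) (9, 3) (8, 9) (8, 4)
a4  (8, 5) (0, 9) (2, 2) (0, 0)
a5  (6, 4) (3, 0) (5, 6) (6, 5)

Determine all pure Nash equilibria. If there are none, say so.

(a1, b1): Player A can switch to a2 (2 → 5). Not NE.
(a1, b2): Player A can switch to a2 (6 → 8). Not NE.
(a1, b3): Player A can switch to a2 (3 → 4). Not NE.
(a1, b4): Player A can switch to a2 (1 → 2). Not NE.
(a2, b1): Player A can switch to a3 (5 → 9). Not NE.
(a2, b2): Player A can switch to a3 (8 → 9). Not NE.
(a2, b3): Player A can switch to a3 (4 → 8). Not NE.
(a2, b4): Player A can switch to a3 (2 → 8). Not NE.
(a3, b1): Player B can switch to b3 (6 → 9). Not NE.
(a3, b2): Player B can switch to b1 (3 → 6). Not NE.
(a3, b3): Player A gets 8, best alternative 5; Player B gets 9, best alternative 6. No profitable deviation — NE.
(a3, b4): Player B can switch to b1 (4 → 6). Not NE.
(a4, b1): Player A can switch to a3 (8 → 9). Not NE.
(The remaining 7 profiles each have a profitable deviation by the same check.)

The unique pure-strategy Nash equilibrium is (a3, b3).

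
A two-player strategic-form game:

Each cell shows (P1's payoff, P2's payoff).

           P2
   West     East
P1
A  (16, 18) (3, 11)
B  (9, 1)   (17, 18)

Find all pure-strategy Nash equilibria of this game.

The pure Nash equilibria are (A, West) and (B, East).

P1 against West: payoffs 16, 9 → best response A.
P1 against East: payoffs 3, 17 → best response B.
P2 against A: payoffs 18, 11 → best response West.
P2 against B: payoffs 1, 18 → best response East.
Mutual best responses: (A, West); (B, East).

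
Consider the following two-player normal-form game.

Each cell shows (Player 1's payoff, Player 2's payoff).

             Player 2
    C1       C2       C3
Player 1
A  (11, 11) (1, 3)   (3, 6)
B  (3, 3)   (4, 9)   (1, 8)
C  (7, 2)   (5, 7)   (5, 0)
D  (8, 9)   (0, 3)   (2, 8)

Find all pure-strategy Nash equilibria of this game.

Player 1 against C1: payoffs 11, 3, 7, 8 → best response A.
Player 1 against C2: payoffs 1, 4, 5, 0 → best response C.
Player 1 against C3: payoffs 3, 1, 5, 2 → best response C.
Player 2 against A: payoffs 11, 3, 6 → best response C1.
Player 2 against B: payoffs 3, 9, 8 → best response C2.
Player 2 against C: payoffs 2, 7, 0 → best response C2.
Player 2 against D: payoffs 9, 3, 8 → best response C1.
Mutual best responses: (A, C1); (C, C2).

(A, C1) and (C, C2)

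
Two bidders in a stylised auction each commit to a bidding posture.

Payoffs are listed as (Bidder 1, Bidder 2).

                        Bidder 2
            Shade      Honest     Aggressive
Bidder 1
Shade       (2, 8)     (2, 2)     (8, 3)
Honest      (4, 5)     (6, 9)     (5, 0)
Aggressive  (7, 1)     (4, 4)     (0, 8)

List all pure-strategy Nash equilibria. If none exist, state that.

The unique pure-strategy Nash equilibrium is (Honest, Honest).

(Shade, Shade): Bidder 1 can switch to Honest (2 → 4). Not NE.
(Shade, Honest): Bidder 1 can switch to Honest (2 → 6). Not NE.
(Shade, Aggressive): Bidder 2 can switch to Shade (3 → 8). Not NE.
(Honest, Shade): Bidder 1 can switch to Aggressive (4 → 7). Not NE.
(Honest, Honest): Bidder 1 gets 6, best alternative 4; Bidder 2 gets 9, best alternative 5. No profitable deviation — NE.
(Honest, Aggressive): Bidder 1 can switch to Shade (5 → 8). Not NE.
(Aggressive, Shade): Bidder 2 can switch to Honest (1 → 4). Not NE.
(The remaining 2 profiles each have a profitable deviation by the same check.)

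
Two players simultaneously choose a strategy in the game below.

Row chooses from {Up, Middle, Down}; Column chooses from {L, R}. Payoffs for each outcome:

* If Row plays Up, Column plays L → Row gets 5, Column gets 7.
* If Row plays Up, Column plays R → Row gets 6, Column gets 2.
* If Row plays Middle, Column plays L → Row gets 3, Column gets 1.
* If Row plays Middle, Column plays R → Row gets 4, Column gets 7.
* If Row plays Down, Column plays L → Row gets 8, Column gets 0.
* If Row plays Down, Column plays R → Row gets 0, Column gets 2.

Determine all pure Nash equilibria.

Row against L: payoffs 5, 3, 8 → best response Down.
Row against R: payoffs 6, 4, 0 → best response Up.
Column against Up: payoffs 7, 2 → best response L.
Column against Middle: payoffs 1, 7 → best response R.
Column against Down: payoffs 0, 2 → best response R.
No profile is a mutual best response for all players.

This game has no pure Nash equilibrium.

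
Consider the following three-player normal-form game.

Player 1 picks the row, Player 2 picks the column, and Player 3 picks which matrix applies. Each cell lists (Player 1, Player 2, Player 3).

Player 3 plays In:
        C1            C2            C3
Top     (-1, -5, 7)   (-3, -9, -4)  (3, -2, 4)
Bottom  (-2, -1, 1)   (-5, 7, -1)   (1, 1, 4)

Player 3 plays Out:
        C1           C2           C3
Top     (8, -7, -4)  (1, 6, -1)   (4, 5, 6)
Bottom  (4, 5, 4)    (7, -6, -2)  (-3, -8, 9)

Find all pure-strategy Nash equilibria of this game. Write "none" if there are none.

(Top, C1, In): Player 2 can switch to C3 (-5 → -2). Not NE.
(Top, C1, Out): Player 2 can switch to C2 (-7 → 6). Not NE.
(Top, C2, In): Player 2 can switch to C1 (-9 → -5). Not NE.
(Top, C2, Out): Player 1 can switch to Bottom (1 → 7). Not NE.
(Top, C3, In): Player 3 can switch to Out (4 → 6). Not NE.
(Top, C3, Out): Player 2 can switch to C2 (5 → 6). Not NE.
(Bottom, C1, In): Player 1 can switch to Top (-2 → -1). Not NE.
(Bottom, C1, Out): Player 1 can switch to Top (4 → 8). Not NE.
(The remaining 4 profiles each have a profitable deviation by the same check.)

No pure-strategy Nash equilibrium.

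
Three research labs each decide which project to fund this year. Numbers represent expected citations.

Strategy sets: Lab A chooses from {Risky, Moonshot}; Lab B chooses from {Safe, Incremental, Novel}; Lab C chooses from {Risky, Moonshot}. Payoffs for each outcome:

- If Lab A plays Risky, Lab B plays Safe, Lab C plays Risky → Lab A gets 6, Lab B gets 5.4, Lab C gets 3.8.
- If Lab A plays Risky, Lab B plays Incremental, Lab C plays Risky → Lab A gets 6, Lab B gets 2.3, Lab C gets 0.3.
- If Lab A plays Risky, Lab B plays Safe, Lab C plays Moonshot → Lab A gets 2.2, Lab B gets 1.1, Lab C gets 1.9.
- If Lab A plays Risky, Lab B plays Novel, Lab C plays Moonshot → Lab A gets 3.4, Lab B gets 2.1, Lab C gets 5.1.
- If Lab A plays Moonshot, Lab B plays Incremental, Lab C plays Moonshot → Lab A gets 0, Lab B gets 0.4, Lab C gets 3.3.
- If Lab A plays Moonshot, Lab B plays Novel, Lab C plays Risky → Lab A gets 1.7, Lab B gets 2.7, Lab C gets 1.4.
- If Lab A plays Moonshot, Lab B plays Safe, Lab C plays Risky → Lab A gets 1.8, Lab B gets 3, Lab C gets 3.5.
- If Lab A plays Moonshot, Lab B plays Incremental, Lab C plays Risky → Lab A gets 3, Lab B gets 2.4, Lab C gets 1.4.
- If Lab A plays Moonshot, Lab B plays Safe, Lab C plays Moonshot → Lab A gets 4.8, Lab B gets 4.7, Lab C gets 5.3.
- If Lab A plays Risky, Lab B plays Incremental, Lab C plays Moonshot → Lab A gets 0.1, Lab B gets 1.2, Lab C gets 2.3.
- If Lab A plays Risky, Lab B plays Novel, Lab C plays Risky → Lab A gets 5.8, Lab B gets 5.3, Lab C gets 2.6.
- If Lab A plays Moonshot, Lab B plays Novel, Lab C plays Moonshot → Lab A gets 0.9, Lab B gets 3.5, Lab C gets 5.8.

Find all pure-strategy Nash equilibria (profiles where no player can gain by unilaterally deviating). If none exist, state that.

Lab A against (Safe, Risky): payoffs 6, 1.8 → best response Risky.
Lab A against (Safe, Moonshot): payoffs 2.2, 4.8 → best response Moonshot.
Lab A against (Incremental, Risky): payoffs 6, 3 → best response Risky.
Lab A against (Incremental, Moonshot): payoffs 0.1, 0 → best response Risky.
Lab A against (Novel, Risky): payoffs 5.8, 1.7 → best response Risky.
Lab A against (Novel, Moonshot): payoffs 3.4, 0.9 → best response Risky.
Lab B against (Risky, Risky): payoffs 5.4, 2.3, 5.3 → best response Safe.
Lab B against (Risky, Moonshot): payoffs 1.1, 1.2, 2.1 → best response Novel.
Lab B against (Moonshot, Risky): payoffs 3, 2.4, 2.7 → best response Safe.
Lab B against (Moonshot, Moonshot): payoffs 4.7, 0.4, 3.5 → best response Safe.
Lab C against (Risky, Safe): payoffs 3.8, 1.9 → best response Risky.
Lab C against (Risky, Incremental): payoffs 0.3, 2.3 → best response Moonshot.
Lab C against (Risky, Novel): payoffs 2.6, 5.1 → best response Moonshot.
Lab C against (Moonshot, Safe): payoffs 3.5, 5.3 → best response Moonshot.
Lab C against (Moonshot, Incremental): payoffs 1.4, 3.3 → best response Moonshot.
Lab C against (Moonshot, Novel): payoffs 1.4, 5.8 → best response Moonshot.
Mutual best responses: (Risky, Safe, Risky); (Risky, Novel, Moonshot); (Moonshot, Safe, Moonshot).

(Risky, Safe, Risky) and (Risky, Novel, Moonshot) and (Moonshot, Safe, Moonshot)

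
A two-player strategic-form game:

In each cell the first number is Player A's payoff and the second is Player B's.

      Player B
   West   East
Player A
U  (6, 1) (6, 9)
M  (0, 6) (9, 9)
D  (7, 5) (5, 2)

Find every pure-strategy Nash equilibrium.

The pure Nash equilibria are (M, East), (D, West).

Player A against West: payoffs 6, 0, 7 → best response D.
Player A against East: payoffs 6, 9, 5 → best response M.
Player B against U: payoffs 1, 9 → best response East.
Player B against M: payoffs 6, 9 → best response East.
Player B against D: payoffs 5, 2 → best response West.
Mutual best responses: (M, East); (D, West).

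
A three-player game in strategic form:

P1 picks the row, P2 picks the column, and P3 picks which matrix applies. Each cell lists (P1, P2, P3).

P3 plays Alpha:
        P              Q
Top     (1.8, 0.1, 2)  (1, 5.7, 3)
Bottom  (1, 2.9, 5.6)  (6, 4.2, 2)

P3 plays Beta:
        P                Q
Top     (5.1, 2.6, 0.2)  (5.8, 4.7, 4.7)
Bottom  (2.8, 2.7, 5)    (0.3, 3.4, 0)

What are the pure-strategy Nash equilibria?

The pure Nash equilibria are (Top, Q, Beta), (Bottom, Q, Alpha).

For each player, find the best response to each opponent profile; mutual best responses are the pure NE.
P1 against (P, Alpha): payoffs 1.8, 1 → best response Top.
P1 against (P, Beta): payoffs 5.1, 2.8 → best response Top.
P1 against (Q, Alpha): payoffs 1, 6 → best response Bottom.
P1 against (Q, Beta): payoffs 5.8, 0.3 → best response Top.
P2 against (Top, Alpha): payoffs 0.1, 5.7 → best response Q.
P2 against (Top, Beta): payoffs 2.6, 4.7 → best response Q.
P2 against (Bottom, Alpha): payoffs 2.9, 4.2 → best response Q.
P2 against (Bottom, Beta): payoffs 2.7, 3.4 → best response Q.
P3 against (Top, P): payoffs 2, 0.2 → best response Alpha.
P3 against (Top, Q): payoffs 3, 4.7 → best response Beta.
P3 against (Bottom, P): payoffs 5.6, 5 → best response Alpha.
P3 against (Bottom, Q): payoffs 2, 0 → best response Alpha.
Mutual best responses: (Top, Q, Beta); (Bottom, Q, Alpha).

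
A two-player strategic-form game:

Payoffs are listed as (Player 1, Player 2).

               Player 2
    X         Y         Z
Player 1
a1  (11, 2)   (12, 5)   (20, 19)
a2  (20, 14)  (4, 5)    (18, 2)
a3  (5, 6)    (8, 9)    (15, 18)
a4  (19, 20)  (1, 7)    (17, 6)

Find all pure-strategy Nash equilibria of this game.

For each strategy profile, look for a profitable unilateral deviation.
(a1, X): Player 1 can switch to a2 (11 → 20). Not NE.
(a1, Y): Player 2 can switch to Z (5 → 19). Not NE.
(a1, Z): Player 1 gets 20, best alternative 18; Player 2 gets 19, best alternative 5. No profitable deviation — NE.
(a2, X): Player 1 gets 20, best alternative 19; Player 2 gets 14, best alternative 5. No profitable deviation — NE.
(a2, Y): Player 1 can switch to a1 (4 → 12). Not NE.
(a2, Z): Player 1 can switch to a1 (18 → 20). Not NE.
(a3, X): Player 1 can switch to a1 (5 → 11). Not NE.
(a3, Y): Player 1 can switch to a1 (8 → 12). Not NE.
(a3, Z): Player 1 can switch to a1 (15 → 20). Not NE.
(a4, X): Player 1 can switch to a2 (19 → 20). Not NE.
(The remaining 2 profiles each have a profitable deviation by the same check.)

(a1, Z) and (a2, X)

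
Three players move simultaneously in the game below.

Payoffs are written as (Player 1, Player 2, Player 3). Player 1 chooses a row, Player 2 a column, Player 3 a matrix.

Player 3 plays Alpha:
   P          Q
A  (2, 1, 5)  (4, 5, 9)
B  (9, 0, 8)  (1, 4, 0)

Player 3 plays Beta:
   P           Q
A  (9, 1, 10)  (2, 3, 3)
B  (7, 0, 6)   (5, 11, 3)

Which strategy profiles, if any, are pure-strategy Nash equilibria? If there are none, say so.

Pure-strategy Nash equilibria: (A, Q, Alpha), (B, Q, Beta)

Player 1 against (P, Alpha): payoffs 2, 9 → best response B.
Player 1 against (P, Beta): payoffs 9, 7 → best response A.
Player 1 against (Q, Alpha): payoffs 4, 1 → best response A.
Player 1 against (Q, Beta): payoffs 2, 5 → best response B.
Player 2 against (A, Alpha): payoffs 1, 5 → best response Q.
Player 2 against (A, Beta): payoffs 1, 3 → best response Q.
Player 2 against (B, Alpha): payoffs 0, 4 → best response Q.
Player 2 against (B, Beta): payoffs 0, 11 → best response Q.
Player 3 against (A, P): payoffs 5, 10 → best response Beta.
Player 3 against (A, Q): payoffs 9, 3 → best response Alpha.
Player 3 against (B, P): payoffs 8, 6 → best response Alpha.
Player 3 against (B, Q): payoffs 0, 3 → best response Beta.
Mutual best responses: (A, Q, Alpha); (B, Q, Beta).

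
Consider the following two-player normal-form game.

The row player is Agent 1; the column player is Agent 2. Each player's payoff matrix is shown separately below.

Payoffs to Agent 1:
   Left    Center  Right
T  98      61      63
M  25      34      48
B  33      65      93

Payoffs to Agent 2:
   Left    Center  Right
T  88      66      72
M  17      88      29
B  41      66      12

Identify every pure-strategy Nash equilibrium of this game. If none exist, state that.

Pure-strategy Nash equilibria: (T, Left) and (B, Center)

Agent 1 against Left: payoffs 98, 25, 33 → best response T.
Agent 1 against Center: payoffs 61, 34, 65 → best response B.
Agent 1 against Right: payoffs 63, 48, 93 → best response B.
Agent 2 against T: payoffs 88, 66, 72 → best response Left.
Agent 2 against M: payoffs 17, 88, 29 → best response Center.
Agent 2 against B: payoffs 41, 66, 12 → best response Center.
Mutual best responses: (T, Left); (B, Center).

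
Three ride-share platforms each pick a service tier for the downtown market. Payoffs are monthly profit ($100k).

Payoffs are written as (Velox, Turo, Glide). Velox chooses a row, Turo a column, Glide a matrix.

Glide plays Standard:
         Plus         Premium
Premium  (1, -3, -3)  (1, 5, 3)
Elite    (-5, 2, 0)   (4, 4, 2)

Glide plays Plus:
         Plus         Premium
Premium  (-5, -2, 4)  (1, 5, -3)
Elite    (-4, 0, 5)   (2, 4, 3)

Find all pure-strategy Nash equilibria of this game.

Pure NE: (Elite, Premium, Plus)

Check each profile: it is a Nash equilibrium iff no player can strictly gain by switching unilaterally.
(Premium, Plus, Standard): Turo can switch to Premium (-3 → 5). Not NE.
(Premium, Plus, Plus): Velox can switch to Elite (-5 → -4). Not NE.
(Premium, Premium, Standard): Velox can switch to Elite (1 → 4). Not NE.
(Premium, Premium, Plus): Velox can switch to Elite (1 → 2). Not NE.
(Elite, Plus, Standard): Velox can switch to Premium (-5 → 1). Not NE.
(Elite, Plus, Plus): Turo can switch to Premium (0 → 4). Not NE.
(Elite, Premium, Plus): Velox gets 2, best alternative 1; Turo gets 4, best alternative 0; Glide gets 3, best alternative 2. No profitable deviation — NE.
(The remaining 1 profile has a profitable deviation by the same check.)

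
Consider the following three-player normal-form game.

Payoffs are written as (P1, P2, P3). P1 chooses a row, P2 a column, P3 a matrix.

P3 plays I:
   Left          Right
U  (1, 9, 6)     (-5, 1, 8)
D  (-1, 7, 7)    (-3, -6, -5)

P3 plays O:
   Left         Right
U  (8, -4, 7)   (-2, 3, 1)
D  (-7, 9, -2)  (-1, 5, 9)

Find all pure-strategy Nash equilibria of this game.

(U, Left, I): P3 can switch to O (6 → 7). Not NE.
(U, Left, O): P2 can switch to Right (-4 → 3). Not NE.
(U, Right, I): P1 can switch to D (-5 → -3). Not NE.
(U, Right, O): P1 can switch to D (-2 → -1). Not NE.
(D, Left, I): P1 can switch to U (-1 → 1). Not NE.
(D, Left, O): P1 can switch to U (-7 → 8). Not NE.
(D, Right, I): P2 can switch to Left (-6 → 7). Not NE.
(D, Right, O): P2 can switch to Left (5 → 9). Not NE.

There is no pure-strategy Nash equilibrium.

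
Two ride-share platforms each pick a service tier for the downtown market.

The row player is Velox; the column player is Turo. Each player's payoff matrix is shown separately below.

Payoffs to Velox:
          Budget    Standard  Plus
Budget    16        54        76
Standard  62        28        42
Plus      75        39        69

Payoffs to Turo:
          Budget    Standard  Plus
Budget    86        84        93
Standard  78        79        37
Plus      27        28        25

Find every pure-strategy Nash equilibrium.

(Budget, Budget): Velox can switch to Standard (16 → 62). Not NE.
(Budget, Standard): Turo can switch to Budget (84 → 86). Not NE.
(Budget, Plus): Velox gets 76, best alternative 69; Turo gets 93, best alternative 86. No profitable deviation — NE.
(Standard, Budget): Velox can switch to Plus (62 → 75). Not NE.
(Standard, Standard): Velox can switch to Budget (28 → 54). Not NE.
(Standard, Plus): Velox can switch to Budget (42 → 76). Not NE.
(Plus, Budget): Turo can switch to Standard (27 → 28). Not NE.
(Plus, Standard): Velox can switch to Budget (39 → 54). Not NE.
(Plus, Plus): Velox can switch to Budget (69 → 76). Not NE.

(Budget, Plus)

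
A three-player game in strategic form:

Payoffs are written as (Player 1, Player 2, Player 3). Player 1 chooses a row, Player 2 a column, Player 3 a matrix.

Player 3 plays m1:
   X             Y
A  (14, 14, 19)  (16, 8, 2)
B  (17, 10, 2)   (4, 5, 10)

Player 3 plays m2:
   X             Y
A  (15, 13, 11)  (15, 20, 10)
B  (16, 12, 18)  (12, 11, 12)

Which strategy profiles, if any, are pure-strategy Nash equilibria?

Pure-strategy Nash equilibria: (A, Y, m2); (B, X, m2)

Mark each player's best response to every combination of opponents' strategies; a profile where every player is best-responding is a pure Nash equilibrium.
Player 1 against (X, m1): payoffs 14, 17 → best response B.
Player 1 against (X, m2): payoffs 15, 16 → best response B.
Player 1 against (Y, m1): payoffs 16, 4 → best response A.
Player 1 against (Y, m2): payoffs 15, 12 → best response A.
Player 2 against (A, m1): payoffs 14, 8 → best response X.
Player 2 against (A, m2): payoffs 13, 20 → best response Y.
Player 2 against (B, m1): payoffs 10, 5 → best response X.
Player 2 against (B, m2): payoffs 12, 11 → best response X.
Player 3 against (A, X): payoffs 19, 11 → best response m1.
Player 3 against (A, Y): payoffs 2, 10 → best response m2.
Player 3 against (B, X): payoffs 2, 18 → best response m2.
Player 3 against (B, Y): payoffs 10, 12 → best response m2.
Mutual best responses: (A, Y, m2); (B, X, m2).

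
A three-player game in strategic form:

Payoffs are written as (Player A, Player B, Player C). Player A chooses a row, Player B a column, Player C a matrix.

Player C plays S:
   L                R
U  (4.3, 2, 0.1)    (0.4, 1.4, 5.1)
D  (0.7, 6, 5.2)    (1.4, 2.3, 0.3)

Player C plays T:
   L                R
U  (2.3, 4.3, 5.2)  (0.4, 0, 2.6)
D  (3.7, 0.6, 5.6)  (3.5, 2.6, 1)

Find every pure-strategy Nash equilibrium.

The unique pure-strategy Nash equilibrium is (D, R, T).

Player A against (L, S): payoffs 4.3, 0.7 → best response U.
Player A against (L, T): payoffs 2.3, 3.7 → best response D.
Player A against (R, S): payoffs 0.4, 1.4 → best response D.
Player A against (R, T): payoffs 0.4, 3.5 → best response D.
Player B against (U, S): payoffs 2, 1.4 → best response L.
Player B against (U, T): payoffs 4.3, 0 → best response L.
Player B against (D, S): payoffs 6, 2.3 → best response L.
Player B against (D, T): payoffs 0.6, 2.6 → best response R.
Player C against (U, L): payoffs 0.1, 5.2 → best response T.
Player C against (U, R): payoffs 5.1, 2.6 → best response S.
Player C against (D, L): payoffs 5.2, 5.6 → best response T.
Player C against (D, R): payoffs 0.3, 1 → best response T.
Mutual best responses: (D, R, T).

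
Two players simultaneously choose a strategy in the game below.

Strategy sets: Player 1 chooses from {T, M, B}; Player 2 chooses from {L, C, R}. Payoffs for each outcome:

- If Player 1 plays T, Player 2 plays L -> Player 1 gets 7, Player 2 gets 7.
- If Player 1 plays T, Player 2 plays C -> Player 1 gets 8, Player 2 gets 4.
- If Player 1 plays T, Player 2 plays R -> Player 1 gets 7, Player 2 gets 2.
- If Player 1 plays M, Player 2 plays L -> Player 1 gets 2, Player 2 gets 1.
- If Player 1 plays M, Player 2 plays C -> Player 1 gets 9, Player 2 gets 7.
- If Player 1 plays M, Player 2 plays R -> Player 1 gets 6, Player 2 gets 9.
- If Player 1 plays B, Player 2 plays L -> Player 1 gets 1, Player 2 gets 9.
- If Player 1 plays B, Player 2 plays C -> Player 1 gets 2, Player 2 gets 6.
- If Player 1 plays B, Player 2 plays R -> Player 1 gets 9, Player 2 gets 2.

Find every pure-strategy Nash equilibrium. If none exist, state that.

(T, L)

Player 1 against L: payoffs 7, 2, 1 → best response T.
Player 1 against C: payoffs 8, 9, 2 → best response M.
Player 1 against R: payoffs 7, 6, 9 → best response B.
Player 2 against T: payoffs 7, 4, 2 → best response L.
Player 2 against M: payoffs 1, 7, 9 → best response R.
Player 2 against B: payoffs 9, 6, 2 → best response L.
Mutual best responses: (T, L).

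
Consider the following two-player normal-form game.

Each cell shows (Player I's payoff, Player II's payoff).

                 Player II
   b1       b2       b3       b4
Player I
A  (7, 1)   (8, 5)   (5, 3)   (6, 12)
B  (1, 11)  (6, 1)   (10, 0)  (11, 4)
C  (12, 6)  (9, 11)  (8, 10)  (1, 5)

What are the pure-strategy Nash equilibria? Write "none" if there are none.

Pure NE: (C, b2)

(A, b1): Player I can switch to C (7 → 12). Not NE.
(A, b2): Player I can switch to C (8 → 9). Not NE.
(A, b3): Player I can switch to B (5 → 10). Not NE.
(A, b4): Player I can switch to B (6 → 11). Not NE.
(B, b1): Player I can switch to A (1 → 7). Not NE.
(B, b2): Player I can switch to A (6 → 8). Not NE.
(B, b3): Player II can switch to b1 (0 → 11). Not NE.
(B, b4): Player II can switch to b1 (4 → 11). Not NE.
(C, b2): Player I gets 9, best alternative 8; Player II gets 11, best alternative 10. No profitable deviation — NE.
(The remaining 3 profiles each have a profitable deviation by the same check.)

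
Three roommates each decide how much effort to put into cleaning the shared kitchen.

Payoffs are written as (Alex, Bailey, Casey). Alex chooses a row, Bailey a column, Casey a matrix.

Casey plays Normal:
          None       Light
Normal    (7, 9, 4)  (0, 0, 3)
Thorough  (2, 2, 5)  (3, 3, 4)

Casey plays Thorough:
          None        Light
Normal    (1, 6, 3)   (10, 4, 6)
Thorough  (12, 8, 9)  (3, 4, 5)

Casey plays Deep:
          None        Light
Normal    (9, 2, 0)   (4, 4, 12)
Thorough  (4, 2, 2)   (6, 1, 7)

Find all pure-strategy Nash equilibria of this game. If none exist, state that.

(Normal, None, Normal): Alex gets 7, best alternative 2; Bailey gets 9, best alternative 0; Casey gets 4, best alternative 3. No profitable deviation — NE.
(Normal, None, Thorough): Alex can switch to Thorough (1 → 12). Not NE.
(Normal, None, Deep): Bailey can switch to Light (2 → 4). Not NE.
(Normal, Light, Normal): Alex can switch to Thorough (0 → 3). Not NE.
(Normal, Light, Thorough): Bailey can switch to None (4 → 6). Not NE.
(Normal, Light, Deep): Alex can switch to Thorough (4 → 6). Not NE.
(Thorough, None, Normal): Alex can switch to Normal (2 → 7). Not NE.
(Thorough, None, Thorough): Alex gets 12, best alternative 1; Bailey gets 8, best alternative 4; Casey gets 9, best alternative 5. No profitable deviation — NE.
(Thorough, None, Deep): Alex can switch to Normal (4 → 9). Not NE.
(Thorough, Light, Normal): Casey can switch to Thorough (4 → 5). Not NE.
(The remaining 2 profiles each have a profitable deviation by the same check.)

(Normal, None, Normal), (Thorough, None, Thorough)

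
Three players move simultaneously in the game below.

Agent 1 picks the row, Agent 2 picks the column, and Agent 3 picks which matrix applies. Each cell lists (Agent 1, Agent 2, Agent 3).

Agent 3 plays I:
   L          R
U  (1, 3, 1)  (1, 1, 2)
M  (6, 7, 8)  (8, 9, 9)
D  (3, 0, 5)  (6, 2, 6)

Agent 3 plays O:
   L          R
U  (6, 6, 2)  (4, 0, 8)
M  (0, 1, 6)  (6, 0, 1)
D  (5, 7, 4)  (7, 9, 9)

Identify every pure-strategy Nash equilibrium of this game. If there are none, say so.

Pure-strategy Nash equilibria: (U, L, O); (M, R, I); (D, R, O)

Agent 1 against (L, I): payoffs 1, 6, 3 → best response M.
Agent 1 against (L, O): payoffs 6, 0, 5 → best response U.
Agent 1 against (R, I): payoffs 1, 8, 6 → best response M.
Agent 1 against (R, O): payoffs 4, 6, 7 → best response D.
Agent 2 against (U, I): payoffs 3, 1 → best response L.
Agent 2 against (U, O): payoffs 6, 0 → best response L.
Agent 2 against (M, I): payoffs 7, 9 → best response R.
Agent 2 against (M, O): payoffs 1, 0 → best response L.
Agent 2 against (D, I): payoffs 0, 2 → best response R.
Agent 2 against (D, O): payoffs 7, 9 → best response R.
Agent 3 against (U, L): payoffs 1, 2 → best response O.
Agent 3 against (U, R): payoffs 2, 8 → best response O.
Agent 3 against (M, L): payoffs 8, 6 → best response I.
Agent 3 against (M, R): payoffs 9, 1 → best response I.
Agent 3 against (D, L): payoffs 5, 4 → best response I.
Agent 3 against (D, R): payoffs 6, 9 → best response O.
Mutual best responses: (U, L, O); (M, R, I); (D, R, O).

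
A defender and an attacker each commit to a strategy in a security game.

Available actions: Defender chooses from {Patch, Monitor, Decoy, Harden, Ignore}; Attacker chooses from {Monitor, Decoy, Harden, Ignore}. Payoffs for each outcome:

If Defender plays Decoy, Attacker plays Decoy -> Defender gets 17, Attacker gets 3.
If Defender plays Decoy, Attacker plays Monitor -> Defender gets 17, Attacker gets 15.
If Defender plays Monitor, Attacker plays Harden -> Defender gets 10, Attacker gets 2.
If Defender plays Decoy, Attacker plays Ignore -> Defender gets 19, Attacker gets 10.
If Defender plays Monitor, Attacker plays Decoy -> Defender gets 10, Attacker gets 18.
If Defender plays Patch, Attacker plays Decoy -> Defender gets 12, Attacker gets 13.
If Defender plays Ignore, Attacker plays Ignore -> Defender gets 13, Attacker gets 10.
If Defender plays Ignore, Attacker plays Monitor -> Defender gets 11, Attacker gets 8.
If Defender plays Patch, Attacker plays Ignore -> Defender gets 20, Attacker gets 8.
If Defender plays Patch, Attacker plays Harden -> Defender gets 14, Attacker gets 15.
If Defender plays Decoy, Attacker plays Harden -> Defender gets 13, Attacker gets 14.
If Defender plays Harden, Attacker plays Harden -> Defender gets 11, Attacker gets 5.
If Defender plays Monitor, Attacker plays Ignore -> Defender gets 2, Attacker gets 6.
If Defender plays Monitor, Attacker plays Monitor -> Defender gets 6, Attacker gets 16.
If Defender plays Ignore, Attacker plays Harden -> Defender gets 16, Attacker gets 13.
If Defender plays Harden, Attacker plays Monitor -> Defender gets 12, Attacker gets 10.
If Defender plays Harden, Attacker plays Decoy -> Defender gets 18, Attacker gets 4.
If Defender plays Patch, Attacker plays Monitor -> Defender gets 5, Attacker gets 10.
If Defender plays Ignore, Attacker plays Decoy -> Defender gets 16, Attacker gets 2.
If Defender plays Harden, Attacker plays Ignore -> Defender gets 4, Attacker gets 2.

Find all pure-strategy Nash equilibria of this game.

Pure-strategy Nash equilibria: (Decoy, Monitor); (Ignore, Harden)

Check each profile: it is a Nash equilibrium iff no player can strictly gain by switching unilaterally.
(Patch, Monitor): Defender can switch to Monitor (5 → 6). Not NE.
(Patch, Decoy): Defender can switch to Decoy (12 → 17). Not NE.
(Patch, Harden): Defender can switch to Ignore (14 → 16). Not NE.
(Patch, Ignore): Attacker can switch to Monitor (8 → 10). Not NE.
(Monitor, Monitor): Defender can switch to Decoy (6 → 17). Not NE.
(Monitor, Decoy): Defender can switch to Patch (10 → 12). Not NE.
(Monitor, Harden): Defender can switch to Patch (10 → 14). Not NE.
(Monitor, Ignore): Defender can switch to Patch (2 → 20). Not NE.
(Decoy, Monitor): Defender gets 17, best alternative 12; Attacker gets 15, best alternative 14. No profitable deviation — NE.
(Decoy, Decoy): Defender can switch to Harden (17 → 18). Not NE.
(Decoy, Harden): Defender can switch to Patch (13 → 14). Not NE.
(Ignore, Harden): Defender gets 16, best alternative 14; Attacker gets 13, best alternative 10. No profitable deviation — NE.
(The remaining 8 profiles each have a profitable deviation by the same check.)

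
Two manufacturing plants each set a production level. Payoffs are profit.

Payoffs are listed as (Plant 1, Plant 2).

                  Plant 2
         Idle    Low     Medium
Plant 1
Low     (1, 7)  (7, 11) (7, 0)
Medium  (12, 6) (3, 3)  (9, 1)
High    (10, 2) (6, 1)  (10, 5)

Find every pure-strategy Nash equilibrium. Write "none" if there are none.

(Low, Low); (Medium, Idle); (High, Medium)

(Low, Idle): Plant 1 can switch to Medium (1 → 12). Not NE.
(Low, Low): Plant 1 gets 7, best alternative 6; Plant 2 gets 11, best alternative 7. No profitable deviation — NE.
(Low, Medium): Plant 1 can switch to Medium (7 → 9). Not NE.
(Medium, Idle): Plant 1 gets 12, best alternative 10; Plant 2 gets 6, best alternative 3. No profitable deviation — NE.
(Medium, Low): Plant 1 can switch to Low (3 → 7). Not NE.
(Medium, Medium): Plant 1 can switch to High (9 → 10). Not NE.
(High, Idle): Plant 1 can switch to Medium (10 → 12). Not NE.
(High, Low): Plant 1 can switch to Low (6 → 7). Not NE.
(High, Medium): Plant 1 gets 10, best alternative 9; Plant 2 gets 5, best alternative 2. No profitable deviation — NE.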